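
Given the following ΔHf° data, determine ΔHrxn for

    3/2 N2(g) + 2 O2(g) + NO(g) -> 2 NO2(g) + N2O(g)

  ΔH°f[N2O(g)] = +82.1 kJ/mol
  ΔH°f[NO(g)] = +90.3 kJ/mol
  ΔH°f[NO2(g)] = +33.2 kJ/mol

Products: 2·(+33.2) + 1·(+82.1) = +148.5
Reactants: 3/2·(+0.0) + 2·(+0.0) + 1·(+90.3) = +90.3
ΔHrxn = (+148.5) − (+90.3) = 58.2 kJ/mol

ΔHrxn = 58.2 kJ/mol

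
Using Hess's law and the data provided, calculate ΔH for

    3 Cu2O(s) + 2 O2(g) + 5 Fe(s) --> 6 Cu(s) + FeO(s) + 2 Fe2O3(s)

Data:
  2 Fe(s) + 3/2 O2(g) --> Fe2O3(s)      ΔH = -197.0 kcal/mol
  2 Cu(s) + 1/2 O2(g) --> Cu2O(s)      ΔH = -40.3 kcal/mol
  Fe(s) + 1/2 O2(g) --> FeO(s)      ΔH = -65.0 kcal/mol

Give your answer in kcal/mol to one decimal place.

equation 1 × 2: (2)·(-197.0) = -394.0 kcal/mol
equation 2 reversed and × 3: (-3)·(-40.3) = +120.9 kcal/mol
equation 3 as written: -65.0 kcal/mol
ΔH = (2)·(-197.0) + (-3)·(-40.3) + (1)·(-65.0) = -338.1 kcal/mol

ΔH = -338.1 kcal/mol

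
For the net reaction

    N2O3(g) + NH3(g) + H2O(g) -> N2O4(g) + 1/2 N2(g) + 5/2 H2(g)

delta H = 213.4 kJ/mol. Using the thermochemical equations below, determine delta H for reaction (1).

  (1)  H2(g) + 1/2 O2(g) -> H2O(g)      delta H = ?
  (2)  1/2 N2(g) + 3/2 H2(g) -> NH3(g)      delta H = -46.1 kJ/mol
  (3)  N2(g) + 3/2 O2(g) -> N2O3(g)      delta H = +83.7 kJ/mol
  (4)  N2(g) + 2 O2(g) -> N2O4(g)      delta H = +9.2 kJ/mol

delta H = -241.8 kJ/mol

(1) reversed (H2O(g) must end up as a reactant): contributes −x
(2) reversed (NH3(g) must end up as a reactant): +46.1 kJ/mol
(3) reversed (N2O3(g) must end up as a reactant): -83.7 kJ/mol
(4) as written (N2O4(g) already on the product side): +9.2 kJ/mol
+213.4 = (+46.1) + (-83.7) + (+9.2) − x
x = (+213.4 − (-28.4)) / (-1) = -241.8 kJ/mol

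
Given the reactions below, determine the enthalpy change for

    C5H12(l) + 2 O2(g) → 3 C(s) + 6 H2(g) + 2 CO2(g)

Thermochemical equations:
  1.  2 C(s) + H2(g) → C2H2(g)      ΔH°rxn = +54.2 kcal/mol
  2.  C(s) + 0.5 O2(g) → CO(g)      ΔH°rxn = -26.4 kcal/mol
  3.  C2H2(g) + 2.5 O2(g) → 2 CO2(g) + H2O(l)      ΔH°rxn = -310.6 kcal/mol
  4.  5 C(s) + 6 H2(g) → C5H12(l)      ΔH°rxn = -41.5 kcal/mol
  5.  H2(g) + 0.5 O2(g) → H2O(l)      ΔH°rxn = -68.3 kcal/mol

eq. 1 as written: +54.2 kcal/mol
eq. 2: not needed (CO(g) appears nowhere else).
eq. 3 as written (CO2(g) already on the product side): -310.6 kcal/mol
eq. 4 reversed (C5H12(l) must end up as a reactant): +41.5 kcal/mol
eq. 5 reversed: +68.3 kcal/mol
ΔH°rxn = (+54.2) + (-310.6) + (+41.5) + (+68.3) = -146.6 kcal/mol

ΔH°rxn = -146.6 kcal/mol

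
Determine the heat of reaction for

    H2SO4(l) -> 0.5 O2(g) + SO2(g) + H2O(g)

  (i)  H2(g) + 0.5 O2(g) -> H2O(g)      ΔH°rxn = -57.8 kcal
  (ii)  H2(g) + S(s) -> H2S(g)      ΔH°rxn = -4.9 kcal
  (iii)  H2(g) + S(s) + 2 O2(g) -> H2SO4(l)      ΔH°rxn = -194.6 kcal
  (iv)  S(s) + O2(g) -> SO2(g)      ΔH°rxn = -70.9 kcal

(i) as written: -57.8 kcal
(ii): not needed.
(iii) reversed: +194.6 kcal
(iv) as written: -70.9 kcal
By Hess's law, ΔH°rxn = (-57.8) + (+194.6) + (-70.9) = 65.9 kcal

ΔH°rxn = 65.9 kcal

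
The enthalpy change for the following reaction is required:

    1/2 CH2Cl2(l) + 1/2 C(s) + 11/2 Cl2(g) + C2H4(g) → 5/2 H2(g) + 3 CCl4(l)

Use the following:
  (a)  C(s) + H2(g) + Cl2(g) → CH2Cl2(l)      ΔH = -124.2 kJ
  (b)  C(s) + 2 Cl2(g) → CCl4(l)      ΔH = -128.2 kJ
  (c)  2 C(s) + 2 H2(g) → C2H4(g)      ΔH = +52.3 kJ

(a) reversed and × 1/2 (reverse to put CH2Cl2(l) on the reactant side; scale by 1/2 for the 1/2 CH2Cl2(l)): (-1/2)·(-124.2) = +62.1 kJ
(b) × 3 (×3 to match 3 CCl4(l) in the target): (3)·(-128.2) = -384.6 kJ
(c) reversed (reverse to put C2H4(g) on the reactant side): -52.3 kJ
Summing the manipulated equations, ΔH = (+62.1) + (-384.6) + (-52.3) = -374.8 kJ

ΔH = -374.8 kJ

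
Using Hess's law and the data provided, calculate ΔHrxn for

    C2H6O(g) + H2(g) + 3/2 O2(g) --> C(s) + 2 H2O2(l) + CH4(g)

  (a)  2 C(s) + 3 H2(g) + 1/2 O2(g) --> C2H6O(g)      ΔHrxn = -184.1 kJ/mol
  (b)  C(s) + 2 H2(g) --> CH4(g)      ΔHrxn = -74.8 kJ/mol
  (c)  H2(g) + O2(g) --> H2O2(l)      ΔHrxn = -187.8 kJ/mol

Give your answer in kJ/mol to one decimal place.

(a) reversed (reverse to put C2H6O(g) on the reactant side): +184.1 kJ/mol
(b) as written (CH4(g) already on the product side): -74.8 kJ/mol
(c) × 2 (×2 to match 2 H2O2(l) in the target): (2)·(-187.8) = -375.6 kJ/mol
ΔHrxn = (+184.1) + (-74.8) + (-375.6) = -266.3 kJ/mol

ΔHrxn = -266.3 kJ/mol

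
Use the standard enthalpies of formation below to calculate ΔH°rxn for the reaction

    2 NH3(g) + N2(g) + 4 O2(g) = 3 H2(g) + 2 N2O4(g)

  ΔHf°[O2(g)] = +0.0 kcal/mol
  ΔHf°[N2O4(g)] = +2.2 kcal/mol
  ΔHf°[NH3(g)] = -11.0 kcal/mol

ΔH°rxn = Σ nΔHf°(products) − Σ nΔHf°(reactants).
Products: 3·(+0.0) + 2·(+2.2) = +4.4
Reactants: 2·(-11.0) + 1·(+0.0) + 4·(+0.0) = -22.0
ΔH°rxn = (+4.4) − (-22.0) = 26.4 kcal/mol

ΔH°rxn = 26.4 kcal/mol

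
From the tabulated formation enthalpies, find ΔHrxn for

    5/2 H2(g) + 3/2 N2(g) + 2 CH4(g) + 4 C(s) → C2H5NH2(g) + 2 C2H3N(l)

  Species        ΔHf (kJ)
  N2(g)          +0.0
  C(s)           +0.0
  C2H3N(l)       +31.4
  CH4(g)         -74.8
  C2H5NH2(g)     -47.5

ΔHrxn = 164.9 kJ

ΔH°rxn = Σ nΔHf°(products) − Σ nΔHf°(reactants).
Products: 1·(-47.5) + 2·(+31.4) = +15.3
Reactants: 5/2·(+0.0) + 3/2·(+0.0) + 2·(-74.8) + 4·(+0.0) = -149.6
ΔHrxn = (+15.3) − (-149.6) = 164.9 kJ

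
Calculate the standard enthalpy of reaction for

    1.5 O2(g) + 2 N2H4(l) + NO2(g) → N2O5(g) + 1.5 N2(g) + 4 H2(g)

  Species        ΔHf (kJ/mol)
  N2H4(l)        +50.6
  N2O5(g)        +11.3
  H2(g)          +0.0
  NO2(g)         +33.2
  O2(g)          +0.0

Products: 1·(+11.3) + 3/2·(+0.0) + 4·(+0.0) = +11.3
Reactants: 3/2·(+0.0) + 2·(+50.6) + 1·(+33.2) = +134.4
ΔH° = (+11.3) − (+134.4) = -123.1 kJ/mol

ΔH° = -123.1 kJ/mol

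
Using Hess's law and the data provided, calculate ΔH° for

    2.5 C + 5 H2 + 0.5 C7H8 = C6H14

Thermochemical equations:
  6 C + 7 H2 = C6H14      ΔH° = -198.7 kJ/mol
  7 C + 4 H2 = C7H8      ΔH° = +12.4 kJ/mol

equation 1 as written: -198.7 kJ/mol
equation 2 reversed and × 1/2: (-1/2)·(+12.4) = -6.2 kJ/mol
By Hess's law, ΔH° = (1)·(-198.7) + (-1/2)·(+12.4) = -204.9 kJ/mol

ΔH° = -204.9 kJ/mol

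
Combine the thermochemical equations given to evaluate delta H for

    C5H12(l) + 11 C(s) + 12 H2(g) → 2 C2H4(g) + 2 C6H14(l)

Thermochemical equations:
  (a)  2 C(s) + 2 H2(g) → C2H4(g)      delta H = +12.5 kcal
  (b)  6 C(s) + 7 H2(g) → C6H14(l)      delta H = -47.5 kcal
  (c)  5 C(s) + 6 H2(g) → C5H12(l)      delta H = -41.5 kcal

(a) × 2: (2)·(+12.5) = +25.0 kcal
(b) × 2: (2)·(-47.5) = -95.0 kcal
(c) reversed: +41.5 kcal
Combining the equations, delta H = (+25.0) + (-95.0) + (+41.5) = -28.5 kcal

delta H = -28.5 kcal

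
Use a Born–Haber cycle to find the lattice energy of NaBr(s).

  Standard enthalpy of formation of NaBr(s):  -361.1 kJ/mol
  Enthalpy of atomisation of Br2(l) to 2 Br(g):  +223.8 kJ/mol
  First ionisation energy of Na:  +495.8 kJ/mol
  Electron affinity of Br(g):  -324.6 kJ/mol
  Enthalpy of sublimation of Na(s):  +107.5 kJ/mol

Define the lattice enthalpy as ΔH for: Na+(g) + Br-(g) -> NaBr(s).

U = -751.7 kJ/mol

ΔHf° = 1·ΔHsub + 1·(ΣIE) + 1/2·D(Br2) + 1·EA + U
-361.1 = 1·(+107.5) + 1·(+495.8) + 1/2·(+223.8) + 1·(-324.6) + U
U = -361.1 − (+390.6) = -751.7 kJ/mol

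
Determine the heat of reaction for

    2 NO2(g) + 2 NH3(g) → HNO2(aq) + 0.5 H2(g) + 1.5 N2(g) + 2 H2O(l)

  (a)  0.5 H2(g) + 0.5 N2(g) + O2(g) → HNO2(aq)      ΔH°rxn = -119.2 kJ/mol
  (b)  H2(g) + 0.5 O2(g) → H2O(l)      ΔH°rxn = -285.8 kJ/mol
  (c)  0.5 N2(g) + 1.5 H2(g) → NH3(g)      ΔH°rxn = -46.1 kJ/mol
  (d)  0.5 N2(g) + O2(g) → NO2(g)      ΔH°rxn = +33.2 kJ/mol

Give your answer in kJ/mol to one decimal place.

ΔH°rxn = -665.0 kJ/mol

(a) as written (HNO2(aq) already on the product side): -119.2 kJ/mol
(b) × 2 (×2 to match 2 H2O(l) in the target): (2)·(-285.8) = -571.6 kJ/mol
(c) reversed and × 2 (reverse to put NH3(g) on the reactant side; scale by 2 for the 2 NH3(g)): (-2)·(-46.1) = +92.2 kJ/mol
(d) reversed and × 2 (NO2(g) must end up as a reactant; scale by 2 for the 2 NO2(g)): (-2)·(+33.2) = -66.4 kJ/mol
By Hess's law, ΔH°rxn = (-119.2) + (-571.6) + (+92.2) + (-66.4) = -665.0 kJ/mol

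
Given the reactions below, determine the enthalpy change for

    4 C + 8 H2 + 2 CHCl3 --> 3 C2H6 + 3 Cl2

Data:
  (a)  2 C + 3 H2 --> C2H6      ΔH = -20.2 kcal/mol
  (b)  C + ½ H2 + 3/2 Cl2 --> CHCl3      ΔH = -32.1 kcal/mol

ΔH = 3.6 kcal/mol

(a) × 3 (×3 to match 3 C2H6 in the target): (3)·(-20.2) = -60.6 kcal/mol
(b) reversed and × 2 (CHCl3 must end up as a reactant; ×2 to match 2 CHCl3 in the target): (-2)·(-32.1) = +64.2 kcal/mol
ΔH = (-60.6) + (+64.2) = 3.6 kcal/mol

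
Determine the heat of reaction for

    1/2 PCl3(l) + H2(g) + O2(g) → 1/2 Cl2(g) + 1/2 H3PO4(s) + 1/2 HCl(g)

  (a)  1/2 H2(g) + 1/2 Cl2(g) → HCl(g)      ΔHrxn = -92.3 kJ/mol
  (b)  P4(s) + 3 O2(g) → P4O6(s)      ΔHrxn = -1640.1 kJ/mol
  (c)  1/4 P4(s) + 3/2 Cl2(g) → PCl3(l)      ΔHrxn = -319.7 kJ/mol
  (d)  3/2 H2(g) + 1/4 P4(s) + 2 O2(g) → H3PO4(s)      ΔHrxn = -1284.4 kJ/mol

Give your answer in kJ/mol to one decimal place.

ΔHrxn = -528.5 kJ/mol

(a) × 1/2 (scale by 1/2 for the 1/2 HCl(g)): (1/2)·(-92.3) = -46.15 kJ/mol
(b): not needed (P4O6(s) appears nowhere else).
(c) reversed and × 1/2 (reverse to put PCl3(l) on the reactant side; ×1/2 to match 1/2 PCl3(l) in the target): (-1/2)·(-319.7) = +159.85 kJ/mol
(d) × 1/2 (×1/2 to match 1/2 H3PO4(s) in the target): (1/2)·(-1284.4) = -642.2 kJ/mol
ΔHrxn = (1/2)·(-92.3) + (-1/2)·(-319.7) + (1/2)·(-1284.4) = -528.5 kJ/mol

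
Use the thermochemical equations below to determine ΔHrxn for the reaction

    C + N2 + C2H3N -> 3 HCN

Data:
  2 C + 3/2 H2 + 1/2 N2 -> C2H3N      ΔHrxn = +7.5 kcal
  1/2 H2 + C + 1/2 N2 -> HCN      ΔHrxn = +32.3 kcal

ΔHrxn = 89.4 kcal

equation 1 reversed (reverse to put C2H3N on the reactant side): -7.5 kcal
equation 2 × 3 (×3 to match 3 HCN in the target): (3)·(+32.3) = +96.9 kcal
Combining the equations, ΔHrxn = (-7.5) + (+96.9) = 89.4 kcal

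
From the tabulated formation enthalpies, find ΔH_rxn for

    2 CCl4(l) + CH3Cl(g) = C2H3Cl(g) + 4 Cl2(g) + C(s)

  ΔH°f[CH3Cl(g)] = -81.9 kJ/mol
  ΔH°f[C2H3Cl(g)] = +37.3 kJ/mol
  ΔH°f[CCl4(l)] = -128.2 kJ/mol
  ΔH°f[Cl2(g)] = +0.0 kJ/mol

Products: 1·(+37.3) + 4·(+0.0) + 1·(+0.0) = +37.3
Reactants: 2·(-128.2) + 1·(-81.9) = -338.3
ΔH_rxn = (+37.3) − (-338.3) = 375.6 kJ/mol

ΔH_rxn = 375.6 kJ/mol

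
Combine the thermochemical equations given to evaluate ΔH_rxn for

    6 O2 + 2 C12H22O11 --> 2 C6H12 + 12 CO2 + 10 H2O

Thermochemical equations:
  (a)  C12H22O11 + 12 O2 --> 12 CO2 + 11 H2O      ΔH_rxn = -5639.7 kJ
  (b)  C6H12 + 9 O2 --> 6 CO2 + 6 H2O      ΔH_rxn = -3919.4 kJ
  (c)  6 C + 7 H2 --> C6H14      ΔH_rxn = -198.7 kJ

(a) × 2 (×2 to match 2 C12H22O11 in the target): (2)·(-5639.7) = -11279.4 kJ
(b) reversed and × 2 (C6H12 must end up as a product; scale by 2 for the 2 C6H12): (-2)·(-3919.4) = +7838.8 kJ
(c): not needed (C appears nowhere else).
ΔH_rxn = (-11279.4) + (+7838.8) = -3440.6 kJ

ΔH_rxn = -3440.6 kJ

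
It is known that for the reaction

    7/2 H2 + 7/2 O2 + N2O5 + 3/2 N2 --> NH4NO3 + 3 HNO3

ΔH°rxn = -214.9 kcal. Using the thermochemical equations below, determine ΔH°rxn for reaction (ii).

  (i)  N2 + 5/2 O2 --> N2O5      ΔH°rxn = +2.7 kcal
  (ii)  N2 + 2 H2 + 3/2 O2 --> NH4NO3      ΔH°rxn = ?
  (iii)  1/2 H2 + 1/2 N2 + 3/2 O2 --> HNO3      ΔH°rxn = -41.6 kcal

(i) reversed (N2O5 must end up as a reactant): -2.7 kcal
(ii) as written (NH4NO3 already on the product side): contributes x
(iii) × 3 (scale by 3 for the 3 HNO3): (3)·(-41.6) = -124.8 kcal
-214.9 = (-2.7) + (-124.8) + x
x = (-214.9 − (-127.5)) / (1) = -87.4 kcal

ΔH°rxn = -87.4 kcal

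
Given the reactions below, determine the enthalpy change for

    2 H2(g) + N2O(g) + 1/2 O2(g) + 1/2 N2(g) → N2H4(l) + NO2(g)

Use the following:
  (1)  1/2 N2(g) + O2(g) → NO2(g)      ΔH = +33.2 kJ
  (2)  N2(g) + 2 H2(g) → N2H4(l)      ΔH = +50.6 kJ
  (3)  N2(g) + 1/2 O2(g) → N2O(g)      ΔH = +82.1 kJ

ΔH = 1.7 kJ

(1) as written: +33.2 kJ
(2) as written: +50.6 kJ
(3) reversed: -82.1 kJ
ΔH = (1)·(+33.2) + (1)·(+50.6) + (-1)·(+82.1) = 1.7 kJ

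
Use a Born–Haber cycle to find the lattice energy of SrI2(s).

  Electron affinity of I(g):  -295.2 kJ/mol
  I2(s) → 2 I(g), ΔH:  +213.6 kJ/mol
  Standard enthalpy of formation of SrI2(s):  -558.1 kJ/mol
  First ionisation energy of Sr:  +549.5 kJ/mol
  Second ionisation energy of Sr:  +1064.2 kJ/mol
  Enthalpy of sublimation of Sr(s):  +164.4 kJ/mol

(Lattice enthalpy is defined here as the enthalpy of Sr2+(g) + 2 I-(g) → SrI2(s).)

ΔHf° = 1·ΔHsub + 1·(ΣIE) + 1·D(I2) + 2·EA + U
-558.1 = 1·(+164.4) + 1·(+1613.7) + 1·(+213.6) + 2·(-295.2) + U
U = -558.1 − (+1401.3) = -1959.4 kJ/mol

U = -1959.4 kJ/mol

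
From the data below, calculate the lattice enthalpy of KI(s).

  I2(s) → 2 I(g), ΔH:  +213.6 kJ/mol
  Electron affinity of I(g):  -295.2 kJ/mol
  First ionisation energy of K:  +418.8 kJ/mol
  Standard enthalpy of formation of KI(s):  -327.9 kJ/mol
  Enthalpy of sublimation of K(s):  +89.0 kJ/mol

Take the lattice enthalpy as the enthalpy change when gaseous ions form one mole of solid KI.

ΔHf° = 1·ΔHsub + 1·(ΣIE) + 1/2·D(I2) + 1·EA + U
-327.9 = 1·(+89.0) + 1·(+418.8) + 1/2·(+213.6) + 1·(-295.2) + U
U = -327.9 − (+319.4) = -647.3 kJ/mol

U = -647.3 kJ/mol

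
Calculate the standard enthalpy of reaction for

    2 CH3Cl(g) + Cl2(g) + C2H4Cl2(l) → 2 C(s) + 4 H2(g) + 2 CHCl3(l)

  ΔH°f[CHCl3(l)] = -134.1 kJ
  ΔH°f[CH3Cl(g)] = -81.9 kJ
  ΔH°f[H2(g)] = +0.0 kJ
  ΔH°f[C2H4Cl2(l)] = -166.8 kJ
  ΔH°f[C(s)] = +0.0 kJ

Products: 2·(+0.0) + 4·(+0.0) + 2·(-134.1) = -268.2
Reactants: 2·(-81.9) + 1·(+0.0) + 1·(-166.8) = -330.6
ΔH_rxn = (-268.2) − (-330.6) = 62.4 kJ

ΔH_rxn = 62.4 kJ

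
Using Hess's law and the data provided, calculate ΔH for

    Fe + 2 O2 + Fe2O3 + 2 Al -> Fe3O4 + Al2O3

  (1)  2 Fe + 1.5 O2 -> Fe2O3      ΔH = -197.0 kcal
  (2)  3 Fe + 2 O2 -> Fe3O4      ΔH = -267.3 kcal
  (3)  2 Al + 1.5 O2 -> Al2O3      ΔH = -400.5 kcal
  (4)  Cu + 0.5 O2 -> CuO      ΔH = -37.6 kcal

ΔH = -470.8 kcal

(1) reversed: +197.0 kcal
(2) as written: -267.3 kcal
(3) as written: -400.5 kcal
(4): not needed.
ΔH = (+197.0) + (-267.3) + (-400.5) = -470.8 kcal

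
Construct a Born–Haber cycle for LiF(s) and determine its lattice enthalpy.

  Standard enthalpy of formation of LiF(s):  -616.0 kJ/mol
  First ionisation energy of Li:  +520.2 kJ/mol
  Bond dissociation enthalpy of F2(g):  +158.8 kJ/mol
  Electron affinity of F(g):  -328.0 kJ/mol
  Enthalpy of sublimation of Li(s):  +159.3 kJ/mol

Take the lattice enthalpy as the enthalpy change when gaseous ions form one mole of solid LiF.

ΔHf° = 1·ΔHsub + 1·(ΣIE) + 1/2·D(F2) + 1·EA + U
-616.0 = 1·(+159.3) + 1·(+520.2) + 1/2·(+158.8) + 1·(-328.0) + U
U = -616.0 − (+430.9) = -1046.9 kJ/mol

U = -1046.9 kJ/mol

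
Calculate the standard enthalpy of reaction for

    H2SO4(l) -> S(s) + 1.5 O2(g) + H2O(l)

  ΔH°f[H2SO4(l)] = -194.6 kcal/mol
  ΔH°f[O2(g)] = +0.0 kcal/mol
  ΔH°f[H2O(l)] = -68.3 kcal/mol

ΔHrxn = 126.3 kcal/mol

Products: 1·(+0.0) + 3/2·(+0.0) + 1·(-68.3) = -68.3
Reactants: 1·(-194.6) = -194.6
ΔHrxn = (-68.3) − (-194.6) = 126.3 kcal/mol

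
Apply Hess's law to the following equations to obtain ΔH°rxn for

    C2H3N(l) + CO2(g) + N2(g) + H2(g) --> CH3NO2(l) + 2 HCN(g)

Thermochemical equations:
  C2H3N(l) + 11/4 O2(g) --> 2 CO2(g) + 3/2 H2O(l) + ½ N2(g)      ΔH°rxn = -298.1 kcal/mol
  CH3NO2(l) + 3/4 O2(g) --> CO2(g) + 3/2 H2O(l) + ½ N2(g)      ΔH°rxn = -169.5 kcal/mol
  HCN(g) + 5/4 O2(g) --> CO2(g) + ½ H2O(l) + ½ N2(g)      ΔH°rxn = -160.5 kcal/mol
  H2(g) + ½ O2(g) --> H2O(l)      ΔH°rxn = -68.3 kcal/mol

equation 1 as written: -298.1 kcal/mol
equation 2 reversed: +169.5 kcal/mol
equation 3 reversed and × 2: (-2)·(-160.5) = +321.0 kcal/mol
equation 4 as written: -68.3 kcal/mol
Summing the manipulated equations, ΔH°rxn = (-298.1) + (+169.5) + (+321.0) + (-68.3) = 124.1 kcal/mol

ΔH°rxn = 124.1 kcal/mol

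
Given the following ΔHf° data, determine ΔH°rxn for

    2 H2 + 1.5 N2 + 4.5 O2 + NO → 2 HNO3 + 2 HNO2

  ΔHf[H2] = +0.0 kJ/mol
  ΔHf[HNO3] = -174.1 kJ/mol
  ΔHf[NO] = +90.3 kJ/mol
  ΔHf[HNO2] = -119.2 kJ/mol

Products: 2·(-174.1) + 2·(-119.2) = -586.6
Reactants: 2·(+0.0) + 3/2·(+0.0) + 9/2·(+0.0) + 1·(+90.3) = +90.3
ΔH°rxn = (-586.6) − (+90.3) = -676.9 kJ/mol

ΔH°rxn = -676.9 kJ/mol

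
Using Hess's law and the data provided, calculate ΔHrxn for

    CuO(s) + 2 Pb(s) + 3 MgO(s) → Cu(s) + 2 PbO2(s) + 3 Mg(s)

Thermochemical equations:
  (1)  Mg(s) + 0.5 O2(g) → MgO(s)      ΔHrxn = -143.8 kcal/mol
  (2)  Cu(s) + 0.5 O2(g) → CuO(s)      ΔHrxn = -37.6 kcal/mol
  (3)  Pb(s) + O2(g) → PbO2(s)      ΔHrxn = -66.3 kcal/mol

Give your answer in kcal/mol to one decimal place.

(1) reversed and × 3: (-3)·(-143.8) = +431.4 kcal/mol
(2) reversed: +37.6 kcal/mol
(3) × 2: (2)·(-66.3) = -132.6 kcal/mol
Summing the manipulated equations, ΔHrxn = (+431.4) + (+37.6) + (-132.6) = 336.4 kcal/mol

ΔHrxn = 336.4 kcal/mol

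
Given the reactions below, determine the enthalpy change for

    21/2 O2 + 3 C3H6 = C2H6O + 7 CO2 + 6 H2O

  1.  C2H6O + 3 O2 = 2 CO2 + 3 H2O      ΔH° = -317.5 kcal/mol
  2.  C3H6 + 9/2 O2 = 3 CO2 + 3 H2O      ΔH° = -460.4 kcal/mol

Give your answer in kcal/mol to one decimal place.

ΔH° = -1063.7 kcal/mol

eq. 1 reversed (reverse to put C2H6O on the product side): +317.5 kcal/mol
eq. 2 × 3 (×3 to match 3 C3H6 in the target): (3)·(-460.4) = -1381.2 kcal/mol
ΔH° = (+317.5) + (-1381.2) = -1063.7 kcal/mol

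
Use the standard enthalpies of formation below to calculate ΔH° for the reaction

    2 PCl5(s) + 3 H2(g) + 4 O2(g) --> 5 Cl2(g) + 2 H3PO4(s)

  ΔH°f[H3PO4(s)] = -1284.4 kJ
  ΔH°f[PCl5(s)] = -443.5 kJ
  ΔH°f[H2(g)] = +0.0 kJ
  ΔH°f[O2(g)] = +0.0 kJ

ΔH° = -1681.8 kJ

ΔH°rxn = Σ nΔHf°(products) − Σ nΔHf°(reactants).
Products: 5·(+0.0) + 2·(-1284.4) = -2568.8
Reactants: 2·(-443.5) + 3·(+0.0) + 4·(+0.0) = -887.0
ΔH° = (-2568.8) − (-887.0) = -1681.8 kJ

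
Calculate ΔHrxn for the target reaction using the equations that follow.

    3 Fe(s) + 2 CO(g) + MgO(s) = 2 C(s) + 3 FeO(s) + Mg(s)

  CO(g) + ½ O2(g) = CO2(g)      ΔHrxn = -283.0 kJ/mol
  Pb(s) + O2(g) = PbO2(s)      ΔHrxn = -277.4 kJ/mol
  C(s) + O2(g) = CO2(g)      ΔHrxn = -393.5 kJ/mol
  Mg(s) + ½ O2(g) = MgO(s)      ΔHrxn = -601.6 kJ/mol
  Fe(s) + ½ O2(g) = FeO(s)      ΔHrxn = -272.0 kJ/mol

equation 1 × 2 (scale by 2 for the 2 CO(g)): (2)·(-283.0) = -566.0 kJ/mol
equation 2: not needed (Pb(s) appears nowhere else).
equation 3 reversed and × 2 (reverse to put C(s) on the product side; scale by 2 for the 2 C(s)): (-2)·(-393.5) = +787.0 kJ/mol
equation 4 reversed (MgO(s) must end up as a reactant): +601.6 kJ/mol
equation 5 × 3 (scale by 3 for the 3 FeO(s)): (3)·(-272.0) = -816.0 kJ/mol
ΔHrxn = (-566.0) + (+787.0) + (+601.6) + (-816.0) = 6.6 kJ/mol

ΔHrxn = 6.6 kJ/mol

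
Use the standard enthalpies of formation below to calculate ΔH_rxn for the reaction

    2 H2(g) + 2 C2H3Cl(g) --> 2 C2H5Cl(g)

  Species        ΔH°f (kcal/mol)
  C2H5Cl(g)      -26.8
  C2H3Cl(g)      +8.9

Products: 2·(-26.8) = -53.6
Reactants: 2·(+0.0) + 2·(+8.9) = +17.8
ΔH_rxn = (-53.6) − (+17.8) = -71.4 kcal/mol

ΔH_rxn = -71.4 kcal/mol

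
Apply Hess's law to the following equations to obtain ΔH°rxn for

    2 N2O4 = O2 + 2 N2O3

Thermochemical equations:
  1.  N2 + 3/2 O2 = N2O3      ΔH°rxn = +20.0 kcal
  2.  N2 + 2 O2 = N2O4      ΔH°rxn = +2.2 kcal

eq. 1 × 2 (×2 to match 2 N2O3 in the target): (2)·(+20.0) = +40.0 kcal
eq. 2 reversed and × 2 (reverse to put N2O4 on the reactant side; scale by 2 for the 2 N2O4): (-2)·(+2.2) = -4.4 kcal
ΔH°rxn = (+40.0) + (-4.4) = 35.6 kcal

ΔH°rxn = 35.6 kcal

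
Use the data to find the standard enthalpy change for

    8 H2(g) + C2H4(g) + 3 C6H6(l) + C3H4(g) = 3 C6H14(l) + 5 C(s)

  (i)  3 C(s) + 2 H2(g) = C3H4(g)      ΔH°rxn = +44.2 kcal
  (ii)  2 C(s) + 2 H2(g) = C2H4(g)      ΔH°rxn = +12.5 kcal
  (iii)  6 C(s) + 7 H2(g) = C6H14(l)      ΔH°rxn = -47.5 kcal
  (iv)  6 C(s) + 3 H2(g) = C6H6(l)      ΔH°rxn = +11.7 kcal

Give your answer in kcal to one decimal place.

(i) reversed: -44.2 kcal
(ii) reversed: -12.5 kcal
(iii) × 3: (3)·(-47.5) = -142.5 kcal
(iv) reversed and × 3: (-3)·(+11.7) = -35.1 kcal
By Hess's law, ΔH°rxn = (-44.2) + (-12.5) + (-142.5) + (-35.1) = -234.3 kcal

ΔH°rxn = -234.3 kcal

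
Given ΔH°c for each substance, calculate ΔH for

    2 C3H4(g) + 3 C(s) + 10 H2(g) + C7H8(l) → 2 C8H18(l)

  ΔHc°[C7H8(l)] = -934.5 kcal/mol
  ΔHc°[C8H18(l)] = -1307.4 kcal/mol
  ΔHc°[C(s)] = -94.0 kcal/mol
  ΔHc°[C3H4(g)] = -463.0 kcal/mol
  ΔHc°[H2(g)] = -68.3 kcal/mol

ΔH = -210.7 kcal/mol

Using ΔH = Σ nΔHc°(reactants) − Σ nΔHc°(products):
= [2·(-463.0) + 3·(-94.0) + 10·(-68.3) + 1·(-934.5)] − [2·(-1307.4)]
= -210.7 kcal/mol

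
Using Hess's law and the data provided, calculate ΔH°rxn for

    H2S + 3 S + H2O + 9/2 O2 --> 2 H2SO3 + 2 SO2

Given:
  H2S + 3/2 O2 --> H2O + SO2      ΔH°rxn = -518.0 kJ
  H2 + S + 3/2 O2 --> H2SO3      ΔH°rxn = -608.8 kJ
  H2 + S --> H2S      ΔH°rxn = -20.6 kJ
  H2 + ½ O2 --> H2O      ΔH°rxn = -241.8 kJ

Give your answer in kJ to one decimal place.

ΔH°rxn = -1548.8 kJ

equation 1 × 2: (2)·(-518.0) = -1036.0 kJ
equation 2 × 2: (2)·(-608.8) = -1217.6 kJ
equation 3 as written: -20.6 kJ
equation 4 reversed and × 3: (-3)·(-241.8) = +725.4 kJ
By Hess's law, ΔH°rxn = (2)·(-518.0) + (2)·(-608.8) + (1)·(-20.6) + (-3)·(-241.8) = -1548.8 kJ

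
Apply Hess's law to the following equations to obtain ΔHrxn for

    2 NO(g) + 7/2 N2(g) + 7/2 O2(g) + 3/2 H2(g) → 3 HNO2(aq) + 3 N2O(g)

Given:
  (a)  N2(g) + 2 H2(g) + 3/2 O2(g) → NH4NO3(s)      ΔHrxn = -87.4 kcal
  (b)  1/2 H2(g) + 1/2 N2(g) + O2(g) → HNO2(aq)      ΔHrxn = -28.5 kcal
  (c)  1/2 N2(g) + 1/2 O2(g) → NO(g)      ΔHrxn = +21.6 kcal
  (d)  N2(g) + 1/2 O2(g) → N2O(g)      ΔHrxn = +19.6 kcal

(a): not needed.
(b) × 3: (3)·(-28.5) = -85.5 kcal
(c) reversed and × 2: (-2)·(+21.6) = -43.2 kcal
(d) × 3: (3)·(+19.6) = +58.8 kcal
ΔHrxn = (-85.5) + (-43.2) + (+58.8) = -69.9 kcal

ΔHrxn = -69.9 kcal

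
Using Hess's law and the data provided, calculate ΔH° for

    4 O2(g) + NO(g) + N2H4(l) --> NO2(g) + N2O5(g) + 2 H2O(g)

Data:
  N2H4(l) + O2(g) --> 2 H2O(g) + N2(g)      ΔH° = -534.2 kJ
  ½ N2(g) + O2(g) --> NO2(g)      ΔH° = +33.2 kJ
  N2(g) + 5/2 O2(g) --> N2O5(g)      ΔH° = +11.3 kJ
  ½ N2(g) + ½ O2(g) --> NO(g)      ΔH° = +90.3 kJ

equation 1 as written (N2H4(l) already on the reactant side): -534.2 kJ
equation 2 as written (NO2(g) already on the product side): +33.2 kJ
equation 3 as written (N2O5(g) already on the product side): +11.3 kJ
equation 4 reversed (NO(g) must end up as a reactant): -90.3 kJ
ΔH° = (1)·(-534.2) + (1)·(+33.2) + (1)·(+11.3) + (-1)·(+90.3) = -580.0 kJ

ΔH° = -580.0 kJ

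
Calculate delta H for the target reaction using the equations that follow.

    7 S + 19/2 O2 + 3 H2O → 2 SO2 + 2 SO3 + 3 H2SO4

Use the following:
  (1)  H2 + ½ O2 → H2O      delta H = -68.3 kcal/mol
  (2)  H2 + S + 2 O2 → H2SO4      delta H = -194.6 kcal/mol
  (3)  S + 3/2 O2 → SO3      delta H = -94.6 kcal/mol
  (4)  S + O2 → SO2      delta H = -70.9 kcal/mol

delta H = -709.9 kcal/mol

(1) reversed and × 3 (H2O must end up as a reactant; ×3 to match 3 H2O in the target): (-3)·(-68.3) = +204.9 kcal/mol
(2) × 3 (×3 to match 3 H2SO4 in the target): (3)·(-194.6) = -583.8 kcal/mol
(3) × 2 (×2 to match 2 SO3 in the target): (2)·(-94.6) = -189.2 kcal/mol
(4) × 2 (×2 to match 2 SO2 in the target): (2)·(-70.9) = -141.8 kcal/mol
delta H = (+204.9) + (-583.8) + (-189.2) + (-141.8) = -709.9 kcal/mol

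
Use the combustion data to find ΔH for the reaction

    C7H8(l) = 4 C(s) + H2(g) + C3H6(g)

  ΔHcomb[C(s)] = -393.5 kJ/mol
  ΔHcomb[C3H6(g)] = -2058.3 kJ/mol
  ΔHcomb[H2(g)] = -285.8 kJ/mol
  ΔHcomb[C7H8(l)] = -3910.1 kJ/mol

Using ΔH = Σ nΔHc°(reactants) − Σ nΔHc°(products):
= [1·(-3910.1)] − [4·(-393.5) + 1·(-285.8) + 1·(-2058.3)]
= 8.0 kJ/mol

ΔH = 8.0 kJ/mol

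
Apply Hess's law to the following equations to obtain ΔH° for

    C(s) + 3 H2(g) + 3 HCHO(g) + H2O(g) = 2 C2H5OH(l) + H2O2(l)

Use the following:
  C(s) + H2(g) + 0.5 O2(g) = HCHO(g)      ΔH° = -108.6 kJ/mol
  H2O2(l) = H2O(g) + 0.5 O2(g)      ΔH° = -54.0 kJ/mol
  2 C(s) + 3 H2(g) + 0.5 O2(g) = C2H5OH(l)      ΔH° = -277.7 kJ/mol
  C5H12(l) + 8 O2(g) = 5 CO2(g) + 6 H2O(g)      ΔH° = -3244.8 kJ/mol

ΔH° = -175.6 kJ/mol

equation 1 reversed and × 3 (reverse to put HCHO(g) on the reactant side; scale by 3 for the 3 HCHO(g)): (-3)·(-108.6) = +325.8 kJ/mol
equation 2 reversed (H2O2(l) must end up as a product): +54.0 kJ/mol
equation 3 × 2 (scale by 2 for the 2 C2H5OH(l)): (2)·(-277.7) = -555.4 kJ/mol
equation 4: not needed (C5H12(l) appears nowhere else).
ΔH° = (-3)·(-108.6) + (-1)·(-54.0) + (2)·(-277.7) = -175.6 kJ/mol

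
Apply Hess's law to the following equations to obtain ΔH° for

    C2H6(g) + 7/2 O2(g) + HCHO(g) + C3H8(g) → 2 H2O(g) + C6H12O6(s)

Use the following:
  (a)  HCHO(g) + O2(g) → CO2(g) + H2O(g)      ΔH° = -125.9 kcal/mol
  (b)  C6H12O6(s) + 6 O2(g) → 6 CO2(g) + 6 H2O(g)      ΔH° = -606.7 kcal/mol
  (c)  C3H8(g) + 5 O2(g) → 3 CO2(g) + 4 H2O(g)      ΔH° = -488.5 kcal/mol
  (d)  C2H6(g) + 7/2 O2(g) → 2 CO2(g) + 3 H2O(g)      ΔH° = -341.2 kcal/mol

ΔH° = -348.9 kcal/mol

(a) as written (HCHO(g) already on the reactant side): -125.9 kcal/mol
(b) reversed (reverse to put C6H12O6(s) on the product side): +606.7 kcal/mol
(c) as written (C3H8(g) already on the reactant side): -488.5 kcal/mol
(d) as written (C2H6(g) already on the reactant side): -341.2 kcal/mol
ΔH° = (1)·(-125.9) + (-1)·(-606.7) + (1)·(-488.5) + (1)·(-341.2) = -348.9 kcal/mol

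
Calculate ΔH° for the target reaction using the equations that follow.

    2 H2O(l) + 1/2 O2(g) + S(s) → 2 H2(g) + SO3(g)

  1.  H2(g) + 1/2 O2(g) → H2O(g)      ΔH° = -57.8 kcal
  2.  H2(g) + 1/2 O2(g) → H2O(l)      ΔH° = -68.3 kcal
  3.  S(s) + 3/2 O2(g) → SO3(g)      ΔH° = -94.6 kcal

eq. 1: not needed (H2O(g) appears nowhere else).
eq. 2 reversed and × 2 (H2O(l) must end up as a reactant; ×2 to match 2 H2O(l) in the target): (-2)·(-68.3) = +136.6 kcal
eq. 3 as written (SO3(g) already on the product side): -94.6 kcal
Since enthalpy is a state function, ΔH° = (+136.6) + (-94.6) = 42.0 kcal

ΔH° = 42.0 kcal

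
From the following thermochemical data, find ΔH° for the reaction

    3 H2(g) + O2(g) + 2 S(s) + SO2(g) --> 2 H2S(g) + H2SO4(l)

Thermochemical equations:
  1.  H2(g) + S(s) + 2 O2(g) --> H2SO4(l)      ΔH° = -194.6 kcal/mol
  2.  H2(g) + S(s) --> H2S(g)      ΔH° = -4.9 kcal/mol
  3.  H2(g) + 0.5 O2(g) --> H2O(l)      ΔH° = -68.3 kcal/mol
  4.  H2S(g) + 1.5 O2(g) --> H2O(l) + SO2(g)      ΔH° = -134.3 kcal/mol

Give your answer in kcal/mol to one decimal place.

ΔH° = -133.5 kcal/mol

eq. 1 as written: -194.6 kcal/mol
eq. 2 as written: -4.9 kcal/mol
eq. 3 as written: -68.3 kcal/mol
eq. 4 reversed: +134.3 kcal/mol
Since enthalpy is a state function, ΔH° = (1)·(-194.6) + (1)·(-4.9) + (1)·(-68.3) + (-1)·(-134.3) = -133.5 kcal/mol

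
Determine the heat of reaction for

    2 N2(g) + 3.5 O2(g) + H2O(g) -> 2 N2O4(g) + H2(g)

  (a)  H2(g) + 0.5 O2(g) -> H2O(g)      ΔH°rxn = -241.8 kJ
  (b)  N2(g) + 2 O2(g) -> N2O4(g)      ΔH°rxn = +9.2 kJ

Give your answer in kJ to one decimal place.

ΔH°rxn = 260.2 kJ

(a) reversed: +241.8 kJ
(b) × 2: (2)·(+9.2) = +18.4 kJ
ΔH°rxn = (-1)·(-241.8) + (2)·(+9.2) = 260.2 kJ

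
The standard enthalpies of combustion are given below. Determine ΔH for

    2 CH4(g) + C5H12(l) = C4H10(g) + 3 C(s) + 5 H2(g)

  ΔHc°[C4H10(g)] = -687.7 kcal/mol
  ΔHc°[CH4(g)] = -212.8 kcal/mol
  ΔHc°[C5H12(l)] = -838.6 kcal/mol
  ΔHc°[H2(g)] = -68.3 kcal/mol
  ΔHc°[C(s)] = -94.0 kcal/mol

ΔH = 47.0 kcal/mol

With combustion enthalpies, reactants minus products:
= [2·(-212.8) + 1·(-838.6)] − [1·(-687.7) + 3·(-94.0) + 5·(-68.3)]
= 47.0 kcal/mol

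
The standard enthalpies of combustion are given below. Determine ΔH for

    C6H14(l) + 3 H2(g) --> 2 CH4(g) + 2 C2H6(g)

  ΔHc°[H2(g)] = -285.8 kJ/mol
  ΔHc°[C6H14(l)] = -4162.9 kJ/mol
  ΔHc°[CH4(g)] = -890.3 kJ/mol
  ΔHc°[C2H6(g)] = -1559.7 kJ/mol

ΔH = -120.3 kJ/mol

With combustion enthalpies, reactants minus products:
= [1·(-4162.9) + 3·(-285.8)] − [2·(-890.3) + 2·(-1559.7)]
= -120.3 kJ/mol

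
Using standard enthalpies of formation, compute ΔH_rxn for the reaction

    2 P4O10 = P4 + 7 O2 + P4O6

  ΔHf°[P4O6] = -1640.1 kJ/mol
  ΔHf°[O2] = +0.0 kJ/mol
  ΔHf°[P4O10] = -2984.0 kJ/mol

ΔH_rxn = 4327.9 kJ/mol

ΔH°rxn = Σ nΔHf°(products) − Σ nΔHf°(reactants).
Products: 1·(+0.0) + 7·(+0.0) + 1·(-1640.1) = -1640.1
Reactants: 2·(-2984.0) = -5968.0
ΔH_rxn = (-1640.1) − (-5968.0) = 4327.9 kJ/mol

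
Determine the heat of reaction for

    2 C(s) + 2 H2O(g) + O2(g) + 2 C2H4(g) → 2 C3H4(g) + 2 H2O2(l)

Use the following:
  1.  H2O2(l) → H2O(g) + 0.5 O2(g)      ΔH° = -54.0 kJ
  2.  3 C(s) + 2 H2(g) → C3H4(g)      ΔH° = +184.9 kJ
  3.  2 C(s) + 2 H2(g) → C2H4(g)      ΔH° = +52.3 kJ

eq. 1 reversed and × 2 (reverse to put H2O2(l) on the product side; ×2 to match 2 H2O2(l) in the target): (-2)·(-54.0) = +108.0 kJ
eq. 2 × 2 (scale by 2 for the 2 C3H4(g)): (2)·(+184.9) = +369.8 kJ
eq. 3 reversed and × 2 (reverse to put C2H4(g) on the reactant side; ×2 to match 2 C2H4(g) in the target): (-2)·(+52.3) = -104.6 kJ
Combining the equations, ΔH° = (+108.0) + (+369.8) + (-104.6) = 373.2 kJ

ΔH° = 373.2 kJ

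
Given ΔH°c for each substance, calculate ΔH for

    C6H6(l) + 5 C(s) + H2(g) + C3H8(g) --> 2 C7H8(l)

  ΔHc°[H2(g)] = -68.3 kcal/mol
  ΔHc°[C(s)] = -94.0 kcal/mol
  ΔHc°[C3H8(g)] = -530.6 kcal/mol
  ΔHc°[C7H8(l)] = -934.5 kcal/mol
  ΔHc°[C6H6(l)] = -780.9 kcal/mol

Using ΔH = Σ nΔHc°(reactants) − Σ nΔHc°(products):
= [1·(-780.9) + 5·(-94.0) + 1·(-68.3) + 1·(-530.6)] − [2·(-934.5)]
= 19.2 kcal/mol

ΔH = 19.2 kcal/mol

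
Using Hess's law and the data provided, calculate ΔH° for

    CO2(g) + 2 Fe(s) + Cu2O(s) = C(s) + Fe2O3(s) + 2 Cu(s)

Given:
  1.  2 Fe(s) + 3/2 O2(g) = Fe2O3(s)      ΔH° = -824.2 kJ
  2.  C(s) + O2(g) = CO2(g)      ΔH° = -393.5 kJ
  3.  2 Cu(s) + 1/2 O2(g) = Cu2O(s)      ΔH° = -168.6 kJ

ΔH° = -262.1 kJ

eq. 1 as written (Fe2O3(s) already on the product side): -824.2 kJ
eq. 2 reversed (reverse to put CO2(g) on the reactant side): +393.5 kJ
eq. 3 reversed (Cu2O(s) must end up as a reactant): +168.6 kJ
ΔH° = (-824.2) + (+393.5) + (+168.6) = -262.1 kJ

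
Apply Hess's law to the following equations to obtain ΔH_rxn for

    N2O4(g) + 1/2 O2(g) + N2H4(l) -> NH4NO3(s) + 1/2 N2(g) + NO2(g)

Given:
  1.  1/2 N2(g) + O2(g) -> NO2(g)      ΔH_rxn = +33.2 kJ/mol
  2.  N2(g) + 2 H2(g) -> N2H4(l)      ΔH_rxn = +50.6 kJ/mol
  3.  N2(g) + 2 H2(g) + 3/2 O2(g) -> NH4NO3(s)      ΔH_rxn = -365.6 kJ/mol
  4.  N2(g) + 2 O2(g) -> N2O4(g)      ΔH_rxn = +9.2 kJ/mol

ΔH_rxn = -392.2 kJ/mol

eq. 1 as written (NO2(g) already on the product side): +33.2 kJ/mol
eq. 2 reversed (N2H4(l) must end up as a reactant): -50.6 kJ/mol
eq. 3 as written (NH4NO3(s) already on the product side): -365.6 kJ/mol
eq. 4 reversed (N2O4(g) must end up as a reactant): -9.2 kJ/mol
Summing the manipulated equations, ΔH_rxn = (1)·(+33.2) + (-1)·(+50.6) + (1)·(-365.6) + (-1)·(+9.2) = -392.2 kJ/mol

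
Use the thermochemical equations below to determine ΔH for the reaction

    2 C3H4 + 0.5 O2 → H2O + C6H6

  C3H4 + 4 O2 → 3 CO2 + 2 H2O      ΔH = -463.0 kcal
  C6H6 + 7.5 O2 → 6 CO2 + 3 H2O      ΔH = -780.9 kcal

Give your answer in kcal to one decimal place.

ΔH = -145.1 kcal

equation 1 × 2 (scale by 2 for the 2 C3H4): (2)·(-463.0) = -926.0 kcal
equation 2 reversed (reverse to put C6H6 on the product side): +780.9 kcal
ΔH = (2)·(-463.0) + (-1)·(-780.9) = -145.1 kcal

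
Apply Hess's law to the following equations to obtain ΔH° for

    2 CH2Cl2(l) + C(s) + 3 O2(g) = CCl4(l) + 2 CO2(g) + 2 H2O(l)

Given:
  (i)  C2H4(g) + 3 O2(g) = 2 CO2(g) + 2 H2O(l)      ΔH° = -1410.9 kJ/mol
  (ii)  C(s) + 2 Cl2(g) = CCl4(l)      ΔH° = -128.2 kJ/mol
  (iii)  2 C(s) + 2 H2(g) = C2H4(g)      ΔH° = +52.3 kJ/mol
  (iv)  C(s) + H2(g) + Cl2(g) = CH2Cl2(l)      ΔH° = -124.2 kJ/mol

(i) as written (CO2(g) already on the product side): -1410.9 kJ/mol
(ii) as written (CCl4(l) already on the product side): -128.2 kJ/mol
(iii) as written: +52.3 kJ/mol
(iv) reversed and × 2 (CH2Cl2(l) must end up as a reactant; ×2 to match 2 CH2Cl2(l) in the target): (-2)·(-124.2) = +248.4 kJ/mol
Summing the manipulated equations, ΔH° = (1)·(-1410.9) + (1)·(-128.2) + (1)·(+52.3) + (-2)·(-124.2) = -1238.4 kJ/mol

ΔH° = -1238.4 kJ/mol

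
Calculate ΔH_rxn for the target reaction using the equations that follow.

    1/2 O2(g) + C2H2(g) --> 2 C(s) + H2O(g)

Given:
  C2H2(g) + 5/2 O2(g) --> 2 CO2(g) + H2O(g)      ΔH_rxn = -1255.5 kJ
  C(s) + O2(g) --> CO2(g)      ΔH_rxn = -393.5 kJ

ΔH_rxn = -468.5 kJ

equation 1 as written (C2H2(g) already on the reactant side): -1255.5 kJ
equation 2 reversed and × 2 (reverse to put C(s) on the product side; ×2 to match 2 C(s) in the target): (-2)·(-393.5) = +787.0 kJ
ΔH_rxn = (1)·(-1255.5) + (-2)·(-393.5) = -468.5 kJ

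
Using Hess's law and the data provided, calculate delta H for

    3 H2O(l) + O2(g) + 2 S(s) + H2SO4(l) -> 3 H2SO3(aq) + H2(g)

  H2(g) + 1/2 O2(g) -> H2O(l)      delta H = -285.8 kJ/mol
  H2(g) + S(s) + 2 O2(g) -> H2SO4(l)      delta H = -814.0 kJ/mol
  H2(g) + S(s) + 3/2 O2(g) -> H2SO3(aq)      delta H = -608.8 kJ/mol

delta H = -155.0 kJ/mol

equation 1 reversed and × 3 (H2O(l) must end up as a reactant; scale by 3 for the 3 H2O(l)): (-3)·(-285.8) = +857.4 kJ/mol
equation 2 reversed (H2SO4(l) must end up as a reactant): +814.0 kJ/mol
equation 3 × 3 (×3 to match 3 H2SO3(aq) in the target): (3)·(-608.8) = -1826.4 kJ/mol
Since enthalpy is a state function, delta H = (-3)·(-285.8) + (-1)·(-814.0) + (3)·(-608.8) = -155.0 kJ/mol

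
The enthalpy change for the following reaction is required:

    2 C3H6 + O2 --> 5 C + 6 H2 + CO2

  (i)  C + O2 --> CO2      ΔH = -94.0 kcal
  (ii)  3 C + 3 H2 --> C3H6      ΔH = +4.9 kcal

ΔH = -103.8 kcal

(i) as written: -94.0 kcal
(ii) reversed and × 2: (-2)·(+4.9) = -9.8 kcal
Combining the equations, ΔH = (-94.0) + (-9.8) = -103.8 kcal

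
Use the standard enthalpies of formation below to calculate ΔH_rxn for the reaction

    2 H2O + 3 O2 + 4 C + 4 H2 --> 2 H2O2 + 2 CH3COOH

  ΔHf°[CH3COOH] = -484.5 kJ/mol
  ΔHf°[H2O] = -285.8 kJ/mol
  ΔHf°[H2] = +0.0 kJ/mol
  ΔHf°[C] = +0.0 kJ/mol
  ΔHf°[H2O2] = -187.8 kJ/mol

ΔH_rxn = -773.0 kJ/mol

ΔH°rxn = Σ nΔHf°(products) − Σ nΔHf°(reactants).
Products: 2·(-187.8) + 2·(-484.5) = -1344.6
Reactants: 2·(-285.8) + 3·(+0.0) + 4·(+0.0) + 4·(+0.0) = -571.6
ΔH_rxn = (-1344.6) − (-571.6) = -773.0 kJ/mol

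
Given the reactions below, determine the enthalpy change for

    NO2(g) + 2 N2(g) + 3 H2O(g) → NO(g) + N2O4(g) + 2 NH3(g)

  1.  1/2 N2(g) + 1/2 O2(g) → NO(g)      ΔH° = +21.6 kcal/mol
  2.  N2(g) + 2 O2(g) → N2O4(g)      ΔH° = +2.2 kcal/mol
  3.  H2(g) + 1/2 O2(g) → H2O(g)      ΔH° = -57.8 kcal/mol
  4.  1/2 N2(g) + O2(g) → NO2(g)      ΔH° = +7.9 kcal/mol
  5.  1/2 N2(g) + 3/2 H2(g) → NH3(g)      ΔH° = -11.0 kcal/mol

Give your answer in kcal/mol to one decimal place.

ΔH° = 167.3 kcal/mol

eq. 1 as written (NO(g) already on the product side): +21.6 kcal/mol
eq. 2 as written (N2O4(g) already on the product side): +2.2 kcal/mol
eq. 3 reversed and × 3 (reverse to put H2O(g) on the reactant side; ×3 to match 3 H2O(g) in the target): (-3)·(-57.8) = +173.4 kcal/mol
eq. 4 reversed (reverse to put NO2(g) on the reactant side): -7.9 kcal/mol
eq. 5 × 2 (×2 to match 2 NH3(g) in the target): (2)·(-11.0) = -22.0 kcal/mol
ΔH° = (+21.6) + (+2.2) + (+173.4) + (-7.9) + (-22.0) = 167.3 kcal/mol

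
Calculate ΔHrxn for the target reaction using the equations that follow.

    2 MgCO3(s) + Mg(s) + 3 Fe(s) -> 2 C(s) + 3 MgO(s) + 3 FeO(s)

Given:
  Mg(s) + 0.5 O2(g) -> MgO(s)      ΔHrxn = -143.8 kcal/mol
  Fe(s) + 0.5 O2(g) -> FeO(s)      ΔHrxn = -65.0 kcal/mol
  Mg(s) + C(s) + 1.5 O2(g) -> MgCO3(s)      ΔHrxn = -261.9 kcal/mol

ΔHrxn = -102.6 kcal/mol

equation 1 × 3 (×3 to match 3 MgO(s) in the target): (3)·(-143.8) = -431.4 kcal/mol
equation 2 × 3 (scale by 3 for the 3 FeO(s)): (3)·(-65.0) = -195.0 kcal/mol
equation 3 reversed and × 2 (MgCO3(s) must end up as a reactant; scale by 2 for the 2 MgCO3(s)): (-2)·(-261.9) = +523.8 kcal/mol
Combining the equations, ΔHrxn = (-431.4) + (-195.0) + (+523.8) = -102.6 kcal/mol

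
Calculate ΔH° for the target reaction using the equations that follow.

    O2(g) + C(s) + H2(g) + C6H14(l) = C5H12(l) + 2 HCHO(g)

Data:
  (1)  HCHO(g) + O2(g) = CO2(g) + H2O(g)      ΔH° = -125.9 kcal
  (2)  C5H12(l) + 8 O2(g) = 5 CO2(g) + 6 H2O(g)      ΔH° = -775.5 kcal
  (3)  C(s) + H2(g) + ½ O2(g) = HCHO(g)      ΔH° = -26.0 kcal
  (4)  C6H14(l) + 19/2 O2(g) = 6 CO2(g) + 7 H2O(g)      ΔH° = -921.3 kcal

(1) reversed: +125.9 kcal
(2) reversed (C5H12(l) must end up as a product): +775.5 kcal
(3) as written (C(s) already on the reactant side): -26.0 kcal
(4) as written (C6H14(l) already on the reactant side): -921.3 kcal
ΔH° = (+125.9) + (+775.5) + (-26.0) + (-921.3) = -45.9 kcal

ΔH° = -45.9 kcal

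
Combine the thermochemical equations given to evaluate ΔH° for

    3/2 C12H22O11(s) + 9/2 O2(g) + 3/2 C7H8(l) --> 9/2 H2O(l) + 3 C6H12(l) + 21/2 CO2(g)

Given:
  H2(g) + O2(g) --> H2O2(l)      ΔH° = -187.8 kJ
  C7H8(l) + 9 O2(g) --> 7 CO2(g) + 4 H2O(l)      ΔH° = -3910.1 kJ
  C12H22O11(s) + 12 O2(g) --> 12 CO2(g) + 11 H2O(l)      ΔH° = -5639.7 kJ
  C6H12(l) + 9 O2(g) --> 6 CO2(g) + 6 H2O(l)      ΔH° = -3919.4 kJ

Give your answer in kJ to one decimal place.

equation 1: not needed (H2(g) appears nowhere else).
equation 2 × 3/2 (scale by 3/2 for the 3/2 C7H8(l)): (3/2)·(-3910.1) = -5865.15 kJ
equation 3 × 3/2 (scale by 3/2 for the 3/2 C12H22O11(s)): (3/2)·(-5639.7) = -8459.55 kJ
equation 4 reversed and × 3 (C6H12(l) must end up as a product; ×3 to match 3 C6H12(l) in the target): (-3)·(-3919.4) = +11758.2 kJ
Combining the equations, ΔH° = (3/2)·(-3910.1) + (3/2)·(-5639.7) + (-3)·(-3919.4) = -2566.5 kJ

ΔH° = -2566.5 kJ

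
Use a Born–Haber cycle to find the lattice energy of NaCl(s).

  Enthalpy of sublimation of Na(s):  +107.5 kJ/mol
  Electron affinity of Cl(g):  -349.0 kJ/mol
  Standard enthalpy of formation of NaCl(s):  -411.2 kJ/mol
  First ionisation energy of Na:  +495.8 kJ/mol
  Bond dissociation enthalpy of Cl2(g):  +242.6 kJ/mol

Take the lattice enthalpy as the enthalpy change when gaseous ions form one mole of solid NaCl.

U = -786.8 kJ/mol

ΔHf° = 1·ΔHsub + 1·(ΣIE) + 1/2·D(Cl2) + 1·EA + U
-411.2 = 1·(+107.5) + 1·(+495.8) + 1/2·(+242.6) + 1·(-349.0) + U
U = -411.2 − (+375.6) = -786.8 kJ/mol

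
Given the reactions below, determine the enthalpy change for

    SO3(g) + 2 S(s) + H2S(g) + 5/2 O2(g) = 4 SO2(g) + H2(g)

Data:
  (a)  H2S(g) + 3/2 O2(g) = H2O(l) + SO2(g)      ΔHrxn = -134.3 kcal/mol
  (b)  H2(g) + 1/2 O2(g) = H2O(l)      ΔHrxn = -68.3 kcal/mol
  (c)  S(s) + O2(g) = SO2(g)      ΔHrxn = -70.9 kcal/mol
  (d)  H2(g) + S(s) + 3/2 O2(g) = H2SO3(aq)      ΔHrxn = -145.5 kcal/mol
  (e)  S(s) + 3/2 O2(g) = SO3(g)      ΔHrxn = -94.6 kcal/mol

(a) as written: -134.3 kcal/mol
(b) reversed: +68.3 kcal/mol
(c) × 3: (3)·(-70.9) = -212.7 kcal/mol
(d): not needed.
(e) reversed: +94.6 kcal/mol
Combining the equations, ΔHrxn = (1)·(-134.3) + (-1)·(-68.3) + (3)·(-70.9) + (-1)·(-94.6) = -184.1 kcal/mol

ΔHrxn = -184.1 kcal/mol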